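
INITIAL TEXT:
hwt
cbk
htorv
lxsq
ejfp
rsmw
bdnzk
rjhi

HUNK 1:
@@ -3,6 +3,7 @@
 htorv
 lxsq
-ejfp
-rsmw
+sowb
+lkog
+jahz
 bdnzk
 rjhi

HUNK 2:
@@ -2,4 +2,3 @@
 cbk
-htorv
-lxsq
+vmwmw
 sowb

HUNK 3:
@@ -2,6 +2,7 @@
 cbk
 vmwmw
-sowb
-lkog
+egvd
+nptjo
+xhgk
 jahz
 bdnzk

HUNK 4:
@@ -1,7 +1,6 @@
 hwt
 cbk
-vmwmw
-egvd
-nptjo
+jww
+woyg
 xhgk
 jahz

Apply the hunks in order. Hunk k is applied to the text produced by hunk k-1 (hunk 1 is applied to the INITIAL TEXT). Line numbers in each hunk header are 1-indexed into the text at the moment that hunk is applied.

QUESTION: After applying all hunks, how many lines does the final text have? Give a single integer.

Answer: 8

Derivation:
Hunk 1: at line 3 remove [ejfp,rsmw] add [sowb,lkog,jahz] -> 9 lines: hwt cbk htorv lxsq sowb lkog jahz bdnzk rjhi
Hunk 2: at line 2 remove [htorv,lxsq] add [vmwmw] -> 8 lines: hwt cbk vmwmw sowb lkog jahz bdnzk rjhi
Hunk 3: at line 2 remove [sowb,lkog] add [egvd,nptjo,xhgk] -> 9 lines: hwt cbk vmwmw egvd nptjo xhgk jahz bdnzk rjhi
Hunk 4: at line 1 remove [vmwmw,egvd,nptjo] add [jww,woyg] -> 8 lines: hwt cbk jww woyg xhgk jahz bdnzk rjhi
Final line count: 8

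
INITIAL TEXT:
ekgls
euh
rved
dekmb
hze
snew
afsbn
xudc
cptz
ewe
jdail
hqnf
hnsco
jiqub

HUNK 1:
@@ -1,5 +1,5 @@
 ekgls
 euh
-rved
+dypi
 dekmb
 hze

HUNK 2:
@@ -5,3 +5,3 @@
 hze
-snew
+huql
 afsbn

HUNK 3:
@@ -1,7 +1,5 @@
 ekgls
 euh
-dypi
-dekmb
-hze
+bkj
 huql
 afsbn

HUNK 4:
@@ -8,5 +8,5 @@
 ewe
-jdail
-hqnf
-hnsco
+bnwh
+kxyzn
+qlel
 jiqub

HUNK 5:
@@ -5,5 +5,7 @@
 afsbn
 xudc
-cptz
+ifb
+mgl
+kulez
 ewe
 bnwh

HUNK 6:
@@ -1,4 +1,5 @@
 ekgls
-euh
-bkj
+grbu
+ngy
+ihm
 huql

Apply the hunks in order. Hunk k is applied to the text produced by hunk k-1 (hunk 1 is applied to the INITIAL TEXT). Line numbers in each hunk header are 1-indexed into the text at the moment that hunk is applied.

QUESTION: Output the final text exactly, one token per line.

Hunk 1: at line 1 remove [rved] add [dypi] -> 14 lines: ekgls euh dypi dekmb hze snew afsbn xudc cptz ewe jdail hqnf hnsco jiqub
Hunk 2: at line 5 remove [snew] add [huql] -> 14 lines: ekgls euh dypi dekmb hze huql afsbn xudc cptz ewe jdail hqnf hnsco jiqub
Hunk 3: at line 1 remove [dypi,dekmb,hze] add [bkj] -> 12 lines: ekgls euh bkj huql afsbn xudc cptz ewe jdail hqnf hnsco jiqub
Hunk 4: at line 8 remove [jdail,hqnf,hnsco] add [bnwh,kxyzn,qlel] -> 12 lines: ekgls euh bkj huql afsbn xudc cptz ewe bnwh kxyzn qlel jiqub
Hunk 5: at line 5 remove [cptz] add [ifb,mgl,kulez] -> 14 lines: ekgls euh bkj huql afsbn xudc ifb mgl kulez ewe bnwh kxyzn qlel jiqub
Hunk 6: at line 1 remove [euh,bkj] add [grbu,ngy,ihm] -> 15 lines: ekgls grbu ngy ihm huql afsbn xudc ifb mgl kulez ewe bnwh kxyzn qlel jiqub

Answer: ekgls
grbu
ngy
ihm
huql
afsbn
xudc
ifb
mgl
kulez
ewe
bnwh
kxyzn
qlel
jiqub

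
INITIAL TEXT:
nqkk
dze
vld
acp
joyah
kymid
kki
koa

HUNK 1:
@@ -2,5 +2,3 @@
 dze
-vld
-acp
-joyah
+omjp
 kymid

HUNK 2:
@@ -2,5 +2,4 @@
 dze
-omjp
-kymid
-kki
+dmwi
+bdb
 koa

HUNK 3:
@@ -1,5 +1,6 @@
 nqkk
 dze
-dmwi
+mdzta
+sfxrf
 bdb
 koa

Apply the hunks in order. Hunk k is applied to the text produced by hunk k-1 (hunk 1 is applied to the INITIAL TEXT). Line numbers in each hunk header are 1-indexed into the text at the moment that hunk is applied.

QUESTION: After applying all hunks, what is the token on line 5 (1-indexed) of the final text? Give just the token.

Hunk 1: at line 2 remove [vld,acp,joyah] add [omjp] -> 6 lines: nqkk dze omjp kymid kki koa
Hunk 2: at line 2 remove [omjp,kymid,kki] add [dmwi,bdb] -> 5 lines: nqkk dze dmwi bdb koa
Hunk 3: at line 1 remove [dmwi] add [mdzta,sfxrf] -> 6 lines: nqkk dze mdzta sfxrf bdb koa
Final line 5: bdb

Answer: bdb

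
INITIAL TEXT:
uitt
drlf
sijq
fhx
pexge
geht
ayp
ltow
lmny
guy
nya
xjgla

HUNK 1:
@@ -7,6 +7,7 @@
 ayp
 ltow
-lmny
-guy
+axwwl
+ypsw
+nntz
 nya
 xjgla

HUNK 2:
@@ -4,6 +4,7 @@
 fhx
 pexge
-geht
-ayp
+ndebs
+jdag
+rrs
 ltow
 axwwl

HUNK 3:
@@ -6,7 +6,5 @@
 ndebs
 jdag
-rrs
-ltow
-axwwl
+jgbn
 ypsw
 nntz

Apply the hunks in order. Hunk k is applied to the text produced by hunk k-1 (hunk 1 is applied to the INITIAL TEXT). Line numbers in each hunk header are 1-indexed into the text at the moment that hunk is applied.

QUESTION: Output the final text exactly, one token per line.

Answer: uitt
drlf
sijq
fhx
pexge
ndebs
jdag
jgbn
ypsw
nntz
nya
xjgla

Derivation:
Hunk 1: at line 7 remove [lmny,guy] add [axwwl,ypsw,nntz] -> 13 lines: uitt drlf sijq fhx pexge geht ayp ltow axwwl ypsw nntz nya xjgla
Hunk 2: at line 4 remove [geht,ayp] add [ndebs,jdag,rrs] -> 14 lines: uitt drlf sijq fhx pexge ndebs jdag rrs ltow axwwl ypsw nntz nya xjgla
Hunk 3: at line 6 remove [rrs,ltow,axwwl] add [jgbn] -> 12 lines: uitt drlf sijq fhx pexge ndebs jdag jgbn ypsw nntz nya xjgla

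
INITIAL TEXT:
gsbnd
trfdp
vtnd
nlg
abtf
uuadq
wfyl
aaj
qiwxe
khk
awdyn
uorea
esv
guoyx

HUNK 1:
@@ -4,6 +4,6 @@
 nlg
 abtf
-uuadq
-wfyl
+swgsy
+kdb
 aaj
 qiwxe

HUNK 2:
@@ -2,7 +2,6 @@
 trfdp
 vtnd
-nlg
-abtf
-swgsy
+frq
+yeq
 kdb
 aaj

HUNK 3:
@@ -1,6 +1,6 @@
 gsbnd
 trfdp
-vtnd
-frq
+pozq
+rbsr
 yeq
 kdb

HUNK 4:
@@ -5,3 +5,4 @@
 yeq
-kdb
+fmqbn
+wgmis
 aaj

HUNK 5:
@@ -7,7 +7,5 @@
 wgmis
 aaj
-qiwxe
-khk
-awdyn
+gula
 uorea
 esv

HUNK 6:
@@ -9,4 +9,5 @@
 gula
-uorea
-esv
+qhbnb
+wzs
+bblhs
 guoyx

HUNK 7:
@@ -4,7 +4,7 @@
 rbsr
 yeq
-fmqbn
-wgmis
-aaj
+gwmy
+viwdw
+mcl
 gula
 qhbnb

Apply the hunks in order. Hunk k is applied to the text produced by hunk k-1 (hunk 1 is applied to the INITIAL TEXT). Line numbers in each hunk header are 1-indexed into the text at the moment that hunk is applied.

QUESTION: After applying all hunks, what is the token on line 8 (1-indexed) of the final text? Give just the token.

Answer: mcl

Derivation:
Hunk 1: at line 4 remove [uuadq,wfyl] add [swgsy,kdb] -> 14 lines: gsbnd trfdp vtnd nlg abtf swgsy kdb aaj qiwxe khk awdyn uorea esv guoyx
Hunk 2: at line 2 remove [nlg,abtf,swgsy] add [frq,yeq] -> 13 lines: gsbnd trfdp vtnd frq yeq kdb aaj qiwxe khk awdyn uorea esv guoyx
Hunk 3: at line 1 remove [vtnd,frq] add [pozq,rbsr] -> 13 lines: gsbnd trfdp pozq rbsr yeq kdb aaj qiwxe khk awdyn uorea esv guoyx
Hunk 4: at line 5 remove [kdb] add [fmqbn,wgmis] -> 14 lines: gsbnd trfdp pozq rbsr yeq fmqbn wgmis aaj qiwxe khk awdyn uorea esv guoyx
Hunk 5: at line 7 remove [qiwxe,khk,awdyn] add [gula] -> 12 lines: gsbnd trfdp pozq rbsr yeq fmqbn wgmis aaj gula uorea esv guoyx
Hunk 6: at line 9 remove [uorea,esv] add [qhbnb,wzs,bblhs] -> 13 lines: gsbnd trfdp pozq rbsr yeq fmqbn wgmis aaj gula qhbnb wzs bblhs guoyx
Hunk 7: at line 4 remove [fmqbn,wgmis,aaj] add [gwmy,viwdw,mcl] -> 13 lines: gsbnd trfdp pozq rbsr yeq gwmy viwdw mcl gula qhbnb wzs bblhs guoyx
Final line 8: mcl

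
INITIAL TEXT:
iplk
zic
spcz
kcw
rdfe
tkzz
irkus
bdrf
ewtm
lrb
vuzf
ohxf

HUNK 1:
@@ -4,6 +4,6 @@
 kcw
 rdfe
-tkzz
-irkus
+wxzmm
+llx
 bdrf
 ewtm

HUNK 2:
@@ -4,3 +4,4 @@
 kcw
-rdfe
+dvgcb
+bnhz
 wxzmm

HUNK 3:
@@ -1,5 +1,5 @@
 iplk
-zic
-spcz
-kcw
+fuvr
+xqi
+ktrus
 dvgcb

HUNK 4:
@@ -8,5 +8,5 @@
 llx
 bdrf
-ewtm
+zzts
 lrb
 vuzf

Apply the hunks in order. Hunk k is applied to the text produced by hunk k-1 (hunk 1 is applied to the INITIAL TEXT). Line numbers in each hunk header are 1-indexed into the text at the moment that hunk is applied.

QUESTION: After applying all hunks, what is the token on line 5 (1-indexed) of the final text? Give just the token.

Answer: dvgcb

Derivation:
Hunk 1: at line 4 remove [tkzz,irkus] add [wxzmm,llx] -> 12 lines: iplk zic spcz kcw rdfe wxzmm llx bdrf ewtm lrb vuzf ohxf
Hunk 2: at line 4 remove [rdfe] add [dvgcb,bnhz] -> 13 lines: iplk zic spcz kcw dvgcb bnhz wxzmm llx bdrf ewtm lrb vuzf ohxf
Hunk 3: at line 1 remove [zic,spcz,kcw] add [fuvr,xqi,ktrus] -> 13 lines: iplk fuvr xqi ktrus dvgcb bnhz wxzmm llx bdrf ewtm lrb vuzf ohxf
Hunk 4: at line 8 remove [ewtm] add [zzts] -> 13 lines: iplk fuvr xqi ktrus dvgcb bnhz wxzmm llx bdrf zzts lrb vuzf ohxf
Final line 5: dvgcb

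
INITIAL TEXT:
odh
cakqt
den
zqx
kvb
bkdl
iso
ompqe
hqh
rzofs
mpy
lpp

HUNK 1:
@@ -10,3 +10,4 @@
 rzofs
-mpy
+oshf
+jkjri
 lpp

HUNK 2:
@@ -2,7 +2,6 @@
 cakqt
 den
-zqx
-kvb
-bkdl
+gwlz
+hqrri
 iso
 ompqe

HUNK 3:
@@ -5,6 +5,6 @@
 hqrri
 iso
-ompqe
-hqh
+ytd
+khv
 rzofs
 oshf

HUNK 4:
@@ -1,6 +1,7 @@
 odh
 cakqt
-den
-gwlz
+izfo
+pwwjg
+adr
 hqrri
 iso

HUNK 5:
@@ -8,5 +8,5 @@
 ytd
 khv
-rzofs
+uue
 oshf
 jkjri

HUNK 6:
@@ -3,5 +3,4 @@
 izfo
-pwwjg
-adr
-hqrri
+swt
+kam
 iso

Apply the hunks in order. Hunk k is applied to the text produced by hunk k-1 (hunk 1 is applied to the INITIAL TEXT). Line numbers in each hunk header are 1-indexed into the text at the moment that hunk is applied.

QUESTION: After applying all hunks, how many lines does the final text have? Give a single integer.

Hunk 1: at line 10 remove [mpy] add [oshf,jkjri] -> 13 lines: odh cakqt den zqx kvb bkdl iso ompqe hqh rzofs oshf jkjri lpp
Hunk 2: at line 2 remove [zqx,kvb,bkdl] add [gwlz,hqrri] -> 12 lines: odh cakqt den gwlz hqrri iso ompqe hqh rzofs oshf jkjri lpp
Hunk 3: at line 5 remove [ompqe,hqh] add [ytd,khv] -> 12 lines: odh cakqt den gwlz hqrri iso ytd khv rzofs oshf jkjri lpp
Hunk 4: at line 1 remove [den,gwlz] add [izfo,pwwjg,adr] -> 13 lines: odh cakqt izfo pwwjg adr hqrri iso ytd khv rzofs oshf jkjri lpp
Hunk 5: at line 8 remove [rzofs] add [uue] -> 13 lines: odh cakqt izfo pwwjg adr hqrri iso ytd khv uue oshf jkjri lpp
Hunk 6: at line 3 remove [pwwjg,adr,hqrri] add [swt,kam] -> 12 lines: odh cakqt izfo swt kam iso ytd khv uue oshf jkjri lpp
Final line count: 12

Answer: 12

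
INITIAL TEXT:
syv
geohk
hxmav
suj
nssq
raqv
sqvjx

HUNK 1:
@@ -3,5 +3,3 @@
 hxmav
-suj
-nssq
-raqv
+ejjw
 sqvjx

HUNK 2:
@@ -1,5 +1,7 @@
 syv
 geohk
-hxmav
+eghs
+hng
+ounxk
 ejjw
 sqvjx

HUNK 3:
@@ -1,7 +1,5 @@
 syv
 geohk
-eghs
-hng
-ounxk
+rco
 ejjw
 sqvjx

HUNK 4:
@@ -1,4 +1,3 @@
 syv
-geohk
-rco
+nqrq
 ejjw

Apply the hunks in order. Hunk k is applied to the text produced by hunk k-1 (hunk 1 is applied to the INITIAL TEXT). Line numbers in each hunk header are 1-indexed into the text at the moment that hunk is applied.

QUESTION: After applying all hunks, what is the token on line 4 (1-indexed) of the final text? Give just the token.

Answer: sqvjx

Derivation:
Hunk 1: at line 3 remove [suj,nssq,raqv] add [ejjw] -> 5 lines: syv geohk hxmav ejjw sqvjx
Hunk 2: at line 1 remove [hxmav] add [eghs,hng,ounxk] -> 7 lines: syv geohk eghs hng ounxk ejjw sqvjx
Hunk 3: at line 1 remove [eghs,hng,ounxk] add [rco] -> 5 lines: syv geohk rco ejjw sqvjx
Hunk 4: at line 1 remove [geohk,rco] add [nqrq] -> 4 lines: syv nqrq ejjw sqvjx
Final line 4: sqvjx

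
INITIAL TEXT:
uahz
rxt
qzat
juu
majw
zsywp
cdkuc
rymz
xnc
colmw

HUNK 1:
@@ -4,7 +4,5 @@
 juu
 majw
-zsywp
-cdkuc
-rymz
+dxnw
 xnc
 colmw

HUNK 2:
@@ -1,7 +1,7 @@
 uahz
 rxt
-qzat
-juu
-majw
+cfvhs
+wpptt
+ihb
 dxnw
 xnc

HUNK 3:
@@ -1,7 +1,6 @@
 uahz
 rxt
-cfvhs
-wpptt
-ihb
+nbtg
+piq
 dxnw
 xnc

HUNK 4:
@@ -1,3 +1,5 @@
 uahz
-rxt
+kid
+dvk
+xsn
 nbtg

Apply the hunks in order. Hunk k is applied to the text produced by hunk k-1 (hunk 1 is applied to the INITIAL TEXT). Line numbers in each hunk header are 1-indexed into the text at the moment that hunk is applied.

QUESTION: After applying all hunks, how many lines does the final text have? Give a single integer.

Hunk 1: at line 4 remove [zsywp,cdkuc,rymz] add [dxnw] -> 8 lines: uahz rxt qzat juu majw dxnw xnc colmw
Hunk 2: at line 1 remove [qzat,juu,majw] add [cfvhs,wpptt,ihb] -> 8 lines: uahz rxt cfvhs wpptt ihb dxnw xnc colmw
Hunk 3: at line 1 remove [cfvhs,wpptt,ihb] add [nbtg,piq] -> 7 lines: uahz rxt nbtg piq dxnw xnc colmw
Hunk 4: at line 1 remove [rxt] add [kid,dvk,xsn] -> 9 lines: uahz kid dvk xsn nbtg piq dxnw xnc colmw
Final line count: 9

Answer: 9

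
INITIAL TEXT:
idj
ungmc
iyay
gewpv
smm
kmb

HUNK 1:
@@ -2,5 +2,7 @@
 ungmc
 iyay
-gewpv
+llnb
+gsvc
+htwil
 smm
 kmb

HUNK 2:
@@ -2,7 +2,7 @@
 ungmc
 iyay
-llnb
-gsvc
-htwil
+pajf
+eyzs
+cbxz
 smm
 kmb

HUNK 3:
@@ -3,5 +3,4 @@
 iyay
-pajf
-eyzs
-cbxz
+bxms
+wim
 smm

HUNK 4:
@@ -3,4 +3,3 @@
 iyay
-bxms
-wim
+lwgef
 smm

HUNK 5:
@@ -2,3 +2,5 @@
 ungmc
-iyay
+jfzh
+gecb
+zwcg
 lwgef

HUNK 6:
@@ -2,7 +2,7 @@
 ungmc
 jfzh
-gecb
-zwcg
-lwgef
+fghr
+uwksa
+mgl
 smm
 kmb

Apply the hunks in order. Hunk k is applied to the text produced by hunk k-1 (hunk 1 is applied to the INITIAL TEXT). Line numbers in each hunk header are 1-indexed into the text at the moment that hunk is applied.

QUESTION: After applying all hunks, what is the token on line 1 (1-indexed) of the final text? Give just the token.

Hunk 1: at line 2 remove [gewpv] add [llnb,gsvc,htwil] -> 8 lines: idj ungmc iyay llnb gsvc htwil smm kmb
Hunk 2: at line 2 remove [llnb,gsvc,htwil] add [pajf,eyzs,cbxz] -> 8 lines: idj ungmc iyay pajf eyzs cbxz smm kmb
Hunk 3: at line 3 remove [pajf,eyzs,cbxz] add [bxms,wim] -> 7 lines: idj ungmc iyay bxms wim smm kmb
Hunk 4: at line 3 remove [bxms,wim] add [lwgef] -> 6 lines: idj ungmc iyay lwgef smm kmb
Hunk 5: at line 2 remove [iyay] add [jfzh,gecb,zwcg] -> 8 lines: idj ungmc jfzh gecb zwcg lwgef smm kmb
Hunk 6: at line 2 remove [gecb,zwcg,lwgef] add [fghr,uwksa,mgl] -> 8 lines: idj ungmc jfzh fghr uwksa mgl smm kmb
Final line 1: idj

Answer: idj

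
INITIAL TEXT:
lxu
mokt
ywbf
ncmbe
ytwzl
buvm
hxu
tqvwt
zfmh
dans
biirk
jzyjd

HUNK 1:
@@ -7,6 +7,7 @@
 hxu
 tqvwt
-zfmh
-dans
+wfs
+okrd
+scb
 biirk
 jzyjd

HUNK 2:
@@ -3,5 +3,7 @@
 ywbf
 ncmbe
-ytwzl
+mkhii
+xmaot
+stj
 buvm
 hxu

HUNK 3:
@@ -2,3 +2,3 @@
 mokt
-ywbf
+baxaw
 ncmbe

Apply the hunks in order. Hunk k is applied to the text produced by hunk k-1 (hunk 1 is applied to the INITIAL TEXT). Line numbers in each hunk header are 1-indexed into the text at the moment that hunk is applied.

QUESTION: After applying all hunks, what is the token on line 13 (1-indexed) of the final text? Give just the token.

Hunk 1: at line 7 remove [zfmh,dans] add [wfs,okrd,scb] -> 13 lines: lxu mokt ywbf ncmbe ytwzl buvm hxu tqvwt wfs okrd scb biirk jzyjd
Hunk 2: at line 3 remove [ytwzl] add [mkhii,xmaot,stj] -> 15 lines: lxu mokt ywbf ncmbe mkhii xmaot stj buvm hxu tqvwt wfs okrd scb biirk jzyjd
Hunk 3: at line 2 remove [ywbf] add [baxaw] -> 15 lines: lxu mokt baxaw ncmbe mkhii xmaot stj buvm hxu tqvwt wfs okrd scb biirk jzyjd
Final line 13: scb

Answer: scb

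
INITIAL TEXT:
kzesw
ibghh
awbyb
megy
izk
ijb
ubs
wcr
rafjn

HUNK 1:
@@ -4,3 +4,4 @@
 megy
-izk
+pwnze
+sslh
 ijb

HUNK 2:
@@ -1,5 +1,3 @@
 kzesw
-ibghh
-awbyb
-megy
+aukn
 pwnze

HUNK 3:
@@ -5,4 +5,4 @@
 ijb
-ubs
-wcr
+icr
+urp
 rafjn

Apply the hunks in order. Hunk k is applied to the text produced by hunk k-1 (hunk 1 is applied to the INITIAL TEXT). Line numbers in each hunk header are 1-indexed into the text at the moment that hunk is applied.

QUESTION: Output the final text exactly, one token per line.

Answer: kzesw
aukn
pwnze
sslh
ijb
icr
urp
rafjn

Derivation:
Hunk 1: at line 4 remove [izk] add [pwnze,sslh] -> 10 lines: kzesw ibghh awbyb megy pwnze sslh ijb ubs wcr rafjn
Hunk 2: at line 1 remove [ibghh,awbyb,megy] add [aukn] -> 8 lines: kzesw aukn pwnze sslh ijb ubs wcr rafjn
Hunk 3: at line 5 remove [ubs,wcr] add [icr,urp] -> 8 lines: kzesw aukn pwnze sslh ijb icr urp rafjn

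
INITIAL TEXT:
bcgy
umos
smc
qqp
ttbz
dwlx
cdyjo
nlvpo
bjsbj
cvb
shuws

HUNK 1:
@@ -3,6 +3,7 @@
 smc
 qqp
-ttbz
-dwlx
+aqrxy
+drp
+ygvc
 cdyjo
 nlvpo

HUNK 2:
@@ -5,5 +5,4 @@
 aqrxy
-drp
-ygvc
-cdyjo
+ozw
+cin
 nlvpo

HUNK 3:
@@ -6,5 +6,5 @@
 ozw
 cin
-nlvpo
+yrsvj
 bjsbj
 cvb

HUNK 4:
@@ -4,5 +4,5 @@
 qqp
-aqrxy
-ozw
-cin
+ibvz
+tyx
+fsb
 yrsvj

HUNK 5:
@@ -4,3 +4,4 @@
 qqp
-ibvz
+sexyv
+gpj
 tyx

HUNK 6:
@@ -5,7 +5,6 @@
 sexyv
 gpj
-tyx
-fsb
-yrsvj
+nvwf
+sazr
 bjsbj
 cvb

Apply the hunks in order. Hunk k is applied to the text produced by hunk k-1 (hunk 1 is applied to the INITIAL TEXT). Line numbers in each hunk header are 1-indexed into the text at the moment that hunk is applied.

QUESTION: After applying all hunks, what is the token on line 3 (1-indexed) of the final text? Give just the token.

Answer: smc

Derivation:
Hunk 1: at line 3 remove [ttbz,dwlx] add [aqrxy,drp,ygvc] -> 12 lines: bcgy umos smc qqp aqrxy drp ygvc cdyjo nlvpo bjsbj cvb shuws
Hunk 2: at line 5 remove [drp,ygvc,cdyjo] add [ozw,cin] -> 11 lines: bcgy umos smc qqp aqrxy ozw cin nlvpo bjsbj cvb shuws
Hunk 3: at line 6 remove [nlvpo] add [yrsvj] -> 11 lines: bcgy umos smc qqp aqrxy ozw cin yrsvj bjsbj cvb shuws
Hunk 4: at line 4 remove [aqrxy,ozw,cin] add [ibvz,tyx,fsb] -> 11 lines: bcgy umos smc qqp ibvz tyx fsb yrsvj bjsbj cvb shuws
Hunk 5: at line 4 remove [ibvz] add [sexyv,gpj] -> 12 lines: bcgy umos smc qqp sexyv gpj tyx fsb yrsvj bjsbj cvb shuws
Hunk 6: at line 5 remove [tyx,fsb,yrsvj] add [nvwf,sazr] -> 11 lines: bcgy umos smc qqp sexyv gpj nvwf sazr bjsbj cvb shuws
Final line 3: smc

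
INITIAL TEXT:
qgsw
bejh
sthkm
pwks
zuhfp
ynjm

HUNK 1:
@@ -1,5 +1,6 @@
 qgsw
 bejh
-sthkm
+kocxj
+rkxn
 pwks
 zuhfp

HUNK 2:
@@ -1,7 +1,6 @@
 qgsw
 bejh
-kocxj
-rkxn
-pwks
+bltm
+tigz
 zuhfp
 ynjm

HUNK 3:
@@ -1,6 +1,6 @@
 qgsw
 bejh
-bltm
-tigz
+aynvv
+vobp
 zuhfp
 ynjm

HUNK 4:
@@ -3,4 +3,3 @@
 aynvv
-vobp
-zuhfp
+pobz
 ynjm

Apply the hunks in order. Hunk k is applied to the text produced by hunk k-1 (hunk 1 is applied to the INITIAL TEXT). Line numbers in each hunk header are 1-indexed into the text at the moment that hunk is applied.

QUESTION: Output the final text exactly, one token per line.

Hunk 1: at line 1 remove [sthkm] add [kocxj,rkxn] -> 7 lines: qgsw bejh kocxj rkxn pwks zuhfp ynjm
Hunk 2: at line 1 remove [kocxj,rkxn,pwks] add [bltm,tigz] -> 6 lines: qgsw bejh bltm tigz zuhfp ynjm
Hunk 3: at line 1 remove [bltm,tigz] add [aynvv,vobp] -> 6 lines: qgsw bejh aynvv vobp zuhfp ynjm
Hunk 4: at line 3 remove [vobp,zuhfp] add [pobz] -> 5 lines: qgsw bejh aynvv pobz ynjm

Answer: qgsw
bejh
aynvv
pobz
ynjm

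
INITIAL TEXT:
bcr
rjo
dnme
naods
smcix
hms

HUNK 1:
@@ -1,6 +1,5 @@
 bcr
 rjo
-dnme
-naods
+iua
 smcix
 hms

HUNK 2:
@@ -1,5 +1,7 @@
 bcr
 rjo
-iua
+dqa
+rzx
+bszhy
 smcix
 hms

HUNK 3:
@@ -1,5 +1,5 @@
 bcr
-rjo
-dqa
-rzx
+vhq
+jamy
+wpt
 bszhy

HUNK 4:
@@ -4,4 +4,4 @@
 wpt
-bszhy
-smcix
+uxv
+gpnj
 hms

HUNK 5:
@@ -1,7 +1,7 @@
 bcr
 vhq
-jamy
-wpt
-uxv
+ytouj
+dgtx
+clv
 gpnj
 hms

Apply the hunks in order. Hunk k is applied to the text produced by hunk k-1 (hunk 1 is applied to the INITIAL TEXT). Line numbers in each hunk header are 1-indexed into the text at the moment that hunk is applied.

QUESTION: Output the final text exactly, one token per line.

Hunk 1: at line 1 remove [dnme,naods] add [iua] -> 5 lines: bcr rjo iua smcix hms
Hunk 2: at line 1 remove [iua] add [dqa,rzx,bszhy] -> 7 lines: bcr rjo dqa rzx bszhy smcix hms
Hunk 3: at line 1 remove [rjo,dqa,rzx] add [vhq,jamy,wpt] -> 7 lines: bcr vhq jamy wpt bszhy smcix hms
Hunk 4: at line 4 remove [bszhy,smcix] add [uxv,gpnj] -> 7 lines: bcr vhq jamy wpt uxv gpnj hms
Hunk 5: at line 1 remove [jamy,wpt,uxv] add [ytouj,dgtx,clv] -> 7 lines: bcr vhq ytouj dgtx clv gpnj hms

Answer: bcr
vhq
ytouj
dgtx
clv
gpnj
hms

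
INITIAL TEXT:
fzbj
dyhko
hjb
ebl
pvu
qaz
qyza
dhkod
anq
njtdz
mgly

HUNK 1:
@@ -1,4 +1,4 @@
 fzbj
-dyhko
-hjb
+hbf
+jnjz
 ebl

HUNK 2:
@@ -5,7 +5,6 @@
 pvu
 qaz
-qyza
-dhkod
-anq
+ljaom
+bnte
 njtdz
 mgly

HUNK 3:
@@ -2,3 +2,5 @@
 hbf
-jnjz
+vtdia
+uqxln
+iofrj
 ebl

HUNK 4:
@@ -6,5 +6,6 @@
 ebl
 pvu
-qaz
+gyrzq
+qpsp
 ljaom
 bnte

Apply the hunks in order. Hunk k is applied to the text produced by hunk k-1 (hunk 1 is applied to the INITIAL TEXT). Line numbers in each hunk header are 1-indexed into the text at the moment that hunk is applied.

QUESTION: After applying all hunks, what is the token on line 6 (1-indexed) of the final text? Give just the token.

Hunk 1: at line 1 remove [dyhko,hjb] add [hbf,jnjz] -> 11 lines: fzbj hbf jnjz ebl pvu qaz qyza dhkod anq njtdz mgly
Hunk 2: at line 5 remove [qyza,dhkod,anq] add [ljaom,bnte] -> 10 lines: fzbj hbf jnjz ebl pvu qaz ljaom bnte njtdz mgly
Hunk 3: at line 2 remove [jnjz] add [vtdia,uqxln,iofrj] -> 12 lines: fzbj hbf vtdia uqxln iofrj ebl pvu qaz ljaom bnte njtdz mgly
Hunk 4: at line 6 remove [qaz] add [gyrzq,qpsp] -> 13 lines: fzbj hbf vtdia uqxln iofrj ebl pvu gyrzq qpsp ljaom bnte njtdz mgly
Final line 6: ebl

Answer: ebl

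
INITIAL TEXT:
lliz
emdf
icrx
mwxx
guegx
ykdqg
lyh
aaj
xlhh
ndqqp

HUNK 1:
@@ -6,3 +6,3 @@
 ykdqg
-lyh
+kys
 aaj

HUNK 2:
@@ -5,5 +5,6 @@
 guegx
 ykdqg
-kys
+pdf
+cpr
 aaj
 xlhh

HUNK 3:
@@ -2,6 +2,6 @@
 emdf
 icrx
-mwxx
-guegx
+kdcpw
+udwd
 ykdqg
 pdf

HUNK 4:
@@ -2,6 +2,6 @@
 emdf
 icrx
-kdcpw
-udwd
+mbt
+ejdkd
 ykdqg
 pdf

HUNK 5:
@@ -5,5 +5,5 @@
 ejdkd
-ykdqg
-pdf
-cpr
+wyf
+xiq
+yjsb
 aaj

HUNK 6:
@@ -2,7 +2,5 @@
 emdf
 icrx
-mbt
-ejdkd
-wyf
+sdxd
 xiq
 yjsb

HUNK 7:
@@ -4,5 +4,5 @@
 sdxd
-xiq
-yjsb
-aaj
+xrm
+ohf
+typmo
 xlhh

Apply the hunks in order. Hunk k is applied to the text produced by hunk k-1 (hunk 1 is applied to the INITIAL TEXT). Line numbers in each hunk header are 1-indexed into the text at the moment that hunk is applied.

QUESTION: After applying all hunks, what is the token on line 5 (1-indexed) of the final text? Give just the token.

Hunk 1: at line 6 remove [lyh] add [kys] -> 10 lines: lliz emdf icrx mwxx guegx ykdqg kys aaj xlhh ndqqp
Hunk 2: at line 5 remove [kys] add [pdf,cpr] -> 11 lines: lliz emdf icrx mwxx guegx ykdqg pdf cpr aaj xlhh ndqqp
Hunk 3: at line 2 remove [mwxx,guegx] add [kdcpw,udwd] -> 11 lines: lliz emdf icrx kdcpw udwd ykdqg pdf cpr aaj xlhh ndqqp
Hunk 4: at line 2 remove [kdcpw,udwd] add [mbt,ejdkd] -> 11 lines: lliz emdf icrx mbt ejdkd ykdqg pdf cpr aaj xlhh ndqqp
Hunk 5: at line 5 remove [ykdqg,pdf,cpr] add [wyf,xiq,yjsb] -> 11 lines: lliz emdf icrx mbt ejdkd wyf xiq yjsb aaj xlhh ndqqp
Hunk 6: at line 2 remove [mbt,ejdkd,wyf] add [sdxd] -> 9 lines: lliz emdf icrx sdxd xiq yjsb aaj xlhh ndqqp
Hunk 7: at line 4 remove [xiq,yjsb,aaj] add [xrm,ohf,typmo] -> 9 lines: lliz emdf icrx sdxd xrm ohf typmo xlhh ndqqp
Final line 5: xrm

Answer: xrm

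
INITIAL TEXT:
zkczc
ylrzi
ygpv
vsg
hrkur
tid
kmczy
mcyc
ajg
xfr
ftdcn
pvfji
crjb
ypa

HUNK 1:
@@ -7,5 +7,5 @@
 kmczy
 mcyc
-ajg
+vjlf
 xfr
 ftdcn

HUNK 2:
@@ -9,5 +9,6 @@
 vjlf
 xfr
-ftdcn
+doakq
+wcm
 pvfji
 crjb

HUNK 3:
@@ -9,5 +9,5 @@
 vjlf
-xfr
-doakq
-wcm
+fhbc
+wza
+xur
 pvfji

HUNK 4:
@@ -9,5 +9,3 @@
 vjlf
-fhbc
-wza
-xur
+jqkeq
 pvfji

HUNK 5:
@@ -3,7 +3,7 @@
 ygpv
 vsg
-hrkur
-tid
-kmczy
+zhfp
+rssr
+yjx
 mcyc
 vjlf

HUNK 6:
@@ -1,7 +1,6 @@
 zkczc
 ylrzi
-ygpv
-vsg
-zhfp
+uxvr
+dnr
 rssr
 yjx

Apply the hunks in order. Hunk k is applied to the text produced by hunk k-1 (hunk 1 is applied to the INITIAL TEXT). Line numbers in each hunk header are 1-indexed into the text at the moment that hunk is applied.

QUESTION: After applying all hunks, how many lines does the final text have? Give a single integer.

Answer: 12

Derivation:
Hunk 1: at line 7 remove [ajg] add [vjlf] -> 14 lines: zkczc ylrzi ygpv vsg hrkur tid kmczy mcyc vjlf xfr ftdcn pvfji crjb ypa
Hunk 2: at line 9 remove [ftdcn] add [doakq,wcm] -> 15 lines: zkczc ylrzi ygpv vsg hrkur tid kmczy mcyc vjlf xfr doakq wcm pvfji crjb ypa
Hunk 3: at line 9 remove [xfr,doakq,wcm] add [fhbc,wza,xur] -> 15 lines: zkczc ylrzi ygpv vsg hrkur tid kmczy mcyc vjlf fhbc wza xur pvfji crjb ypa
Hunk 4: at line 9 remove [fhbc,wza,xur] add [jqkeq] -> 13 lines: zkczc ylrzi ygpv vsg hrkur tid kmczy mcyc vjlf jqkeq pvfji crjb ypa
Hunk 5: at line 3 remove [hrkur,tid,kmczy] add [zhfp,rssr,yjx] -> 13 lines: zkczc ylrzi ygpv vsg zhfp rssr yjx mcyc vjlf jqkeq pvfji crjb ypa
Hunk 6: at line 1 remove [ygpv,vsg,zhfp] add [uxvr,dnr] -> 12 lines: zkczc ylrzi uxvr dnr rssr yjx mcyc vjlf jqkeq pvfji crjb ypa
Final line count: 12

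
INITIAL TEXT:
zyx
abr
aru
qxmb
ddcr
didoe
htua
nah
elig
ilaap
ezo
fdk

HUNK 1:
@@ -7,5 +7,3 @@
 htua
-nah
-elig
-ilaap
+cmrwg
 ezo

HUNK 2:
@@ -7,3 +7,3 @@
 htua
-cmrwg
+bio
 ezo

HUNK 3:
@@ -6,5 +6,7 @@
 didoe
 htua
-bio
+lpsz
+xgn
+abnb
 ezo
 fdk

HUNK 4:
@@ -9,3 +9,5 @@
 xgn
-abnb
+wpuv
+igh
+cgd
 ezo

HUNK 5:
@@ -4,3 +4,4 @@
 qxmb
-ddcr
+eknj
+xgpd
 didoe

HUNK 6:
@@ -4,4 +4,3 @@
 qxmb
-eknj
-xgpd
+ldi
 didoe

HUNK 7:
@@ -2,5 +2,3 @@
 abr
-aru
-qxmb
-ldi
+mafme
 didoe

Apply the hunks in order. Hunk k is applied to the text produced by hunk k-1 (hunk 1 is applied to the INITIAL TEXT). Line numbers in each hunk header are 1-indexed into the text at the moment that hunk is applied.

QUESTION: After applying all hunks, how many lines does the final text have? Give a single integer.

Answer: 12

Derivation:
Hunk 1: at line 7 remove [nah,elig,ilaap] add [cmrwg] -> 10 lines: zyx abr aru qxmb ddcr didoe htua cmrwg ezo fdk
Hunk 2: at line 7 remove [cmrwg] add [bio] -> 10 lines: zyx abr aru qxmb ddcr didoe htua bio ezo fdk
Hunk 3: at line 6 remove [bio] add [lpsz,xgn,abnb] -> 12 lines: zyx abr aru qxmb ddcr didoe htua lpsz xgn abnb ezo fdk
Hunk 4: at line 9 remove [abnb] add [wpuv,igh,cgd] -> 14 lines: zyx abr aru qxmb ddcr didoe htua lpsz xgn wpuv igh cgd ezo fdk
Hunk 5: at line 4 remove [ddcr] add [eknj,xgpd] -> 15 lines: zyx abr aru qxmb eknj xgpd didoe htua lpsz xgn wpuv igh cgd ezo fdk
Hunk 6: at line 4 remove [eknj,xgpd] add [ldi] -> 14 lines: zyx abr aru qxmb ldi didoe htua lpsz xgn wpuv igh cgd ezo fdk
Hunk 7: at line 2 remove [aru,qxmb,ldi] add [mafme] -> 12 lines: zyx abr mafme didoe htua lpsz xgn wpuv igh cgd ezo fdk
Final line count: 12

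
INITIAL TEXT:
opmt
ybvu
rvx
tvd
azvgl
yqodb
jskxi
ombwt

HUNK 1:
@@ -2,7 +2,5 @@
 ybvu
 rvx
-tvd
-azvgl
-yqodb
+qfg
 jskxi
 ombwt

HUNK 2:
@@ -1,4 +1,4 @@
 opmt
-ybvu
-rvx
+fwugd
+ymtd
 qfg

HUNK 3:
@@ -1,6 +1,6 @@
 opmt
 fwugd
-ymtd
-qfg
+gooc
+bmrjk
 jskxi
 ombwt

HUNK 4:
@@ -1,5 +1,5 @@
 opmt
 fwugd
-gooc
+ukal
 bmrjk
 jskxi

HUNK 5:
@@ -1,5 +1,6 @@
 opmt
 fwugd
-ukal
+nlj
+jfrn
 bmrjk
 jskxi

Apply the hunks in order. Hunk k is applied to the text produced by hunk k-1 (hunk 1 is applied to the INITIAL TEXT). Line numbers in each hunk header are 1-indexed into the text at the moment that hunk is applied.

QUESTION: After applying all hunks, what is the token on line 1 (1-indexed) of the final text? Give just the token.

Answer: opmt

Derivation:
Hunk 1: at line 2 remove [tvd,azvgl,yqodb] add [qfg] -> 6 lines: opmt ybvu rvx qfg jskxi ombwt
Hunk 2: at line 1 remove [ybvu,rvx] add [fwugd,ymtd] -> 6 lines: opmt fwugd ymtd qfg jskxi ombwt
Hunk 3: at line 1 remove [ymtd,qfg] add [gooc,bmrjk] -> 6 lines: opmt fwugd gooc bmrjk jskxi ombwt
Hunk 4: at line 1 remove [gooc] add [ukal] -> 6 lines: opmt fwugd ukal bmrjk jskxi ombwt
Hunk 5: at line 1 remove [ukal] add [nlj,jfrn] -> 7 lines: opmt fwugd nlj jfrn bmrjk jskxi ombwt
Final line 1: opmt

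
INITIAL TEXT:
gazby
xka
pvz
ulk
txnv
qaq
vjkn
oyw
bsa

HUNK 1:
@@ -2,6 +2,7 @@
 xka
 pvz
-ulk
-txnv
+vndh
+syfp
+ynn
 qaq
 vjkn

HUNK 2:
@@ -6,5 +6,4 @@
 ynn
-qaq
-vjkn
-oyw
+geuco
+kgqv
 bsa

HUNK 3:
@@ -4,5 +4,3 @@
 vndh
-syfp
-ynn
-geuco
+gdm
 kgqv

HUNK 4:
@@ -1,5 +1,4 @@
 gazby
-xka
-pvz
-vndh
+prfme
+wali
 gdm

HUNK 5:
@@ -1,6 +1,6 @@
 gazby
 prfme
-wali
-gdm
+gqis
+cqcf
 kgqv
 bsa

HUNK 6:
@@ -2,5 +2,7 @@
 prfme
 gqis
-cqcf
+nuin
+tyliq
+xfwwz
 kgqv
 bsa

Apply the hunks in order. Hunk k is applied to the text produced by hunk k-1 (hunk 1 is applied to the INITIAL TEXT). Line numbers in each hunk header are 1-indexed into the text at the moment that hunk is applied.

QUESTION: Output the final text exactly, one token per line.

Answer: gazby
prfme
gqis
nuin
tyliq
xfwwz
kgqv
bsa

Derivation:
Hunk 1: at line 2 remove [ulk,txnv] add [vndh,syfp,ynn] -> 10 lines: gazby xka pvz vndh syfp ynn qaq vjkn oyw bsa
Hunk 2: at line 6 remove [qaq,vjkn,oyw] add [geuco,kgqv] -> 9 lines: gazby xka pvz vndh syfp ynn geuco kgqv bsa
Hunk 3: at line 4 remove [syfp,ynn,geuco] add [gdm] -> 7 lines: gazby xka pvz vndh gdm kgqv bsa
Hunk 4: at line 1 remove [xka,pvz,vndh] add [prfme,wali] -> 6 lines: gazby prfme wali gdm kgqv bsa
Hunk 5: at line 1 remove [wali,gdm] add [gqis,cqcf] -> 6 lines: gazby prfme gqis cqcf kgqv bsa
Hunk 6: at line 2 remove [cqcf] add [nuin,tyliq,xfwwz] -> 8 lines: gazby prfme gqis nuin tyliq xfwwz kgqv bsa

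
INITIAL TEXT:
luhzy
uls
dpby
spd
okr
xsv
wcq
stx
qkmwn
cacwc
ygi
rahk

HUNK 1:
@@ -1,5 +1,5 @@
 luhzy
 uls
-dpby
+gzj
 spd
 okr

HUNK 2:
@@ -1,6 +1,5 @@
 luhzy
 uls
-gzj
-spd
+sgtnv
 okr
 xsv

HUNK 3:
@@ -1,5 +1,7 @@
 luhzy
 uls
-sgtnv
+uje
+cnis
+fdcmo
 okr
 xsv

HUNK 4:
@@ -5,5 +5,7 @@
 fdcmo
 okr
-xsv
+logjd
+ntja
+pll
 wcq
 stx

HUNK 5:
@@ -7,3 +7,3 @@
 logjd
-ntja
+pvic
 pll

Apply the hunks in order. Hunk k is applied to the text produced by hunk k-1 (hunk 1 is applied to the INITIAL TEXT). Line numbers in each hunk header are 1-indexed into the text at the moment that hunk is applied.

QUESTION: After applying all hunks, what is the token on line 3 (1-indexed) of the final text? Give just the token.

Answer: uje

Derivation:
Hunk 1: at line 1 remove [dpby] add [gzj] -> 12 lines: luhzy uls gzj spd okr xsv wcq stx qkmwn cacwc ygi rahk
Hunk 2: at line 1 remove [gzj,spd] add [sgtnv] -> 11 lines: luhzy uls sgtnv okr xsv wcq stx qkmwn cacwc ygi rahk
Hunk 3: at line 1 remove [sgtnv] add [uje,cnis,fdcmo] -> 13 lines: luhzy uls uje cnis fdcmo okr xsv wcq stx qkmwn cacwc ygi rahk
Hunk 4: at line 5 remove [xsv] add [logjd,ntja,pll] -> 15 lines: luhzy uls uje cnis fdcmo okr logjd ntja pll wcq stx qkmwn cacwc ygi rahk
Hunk 5: at line 7 remove [ntja] add [pvic] -> 15 lines: luhzy uls uje cnis fdcmo okr logjd pvic pll wcq stx qkmwn cacwc ygi rahk
Final line 3: uje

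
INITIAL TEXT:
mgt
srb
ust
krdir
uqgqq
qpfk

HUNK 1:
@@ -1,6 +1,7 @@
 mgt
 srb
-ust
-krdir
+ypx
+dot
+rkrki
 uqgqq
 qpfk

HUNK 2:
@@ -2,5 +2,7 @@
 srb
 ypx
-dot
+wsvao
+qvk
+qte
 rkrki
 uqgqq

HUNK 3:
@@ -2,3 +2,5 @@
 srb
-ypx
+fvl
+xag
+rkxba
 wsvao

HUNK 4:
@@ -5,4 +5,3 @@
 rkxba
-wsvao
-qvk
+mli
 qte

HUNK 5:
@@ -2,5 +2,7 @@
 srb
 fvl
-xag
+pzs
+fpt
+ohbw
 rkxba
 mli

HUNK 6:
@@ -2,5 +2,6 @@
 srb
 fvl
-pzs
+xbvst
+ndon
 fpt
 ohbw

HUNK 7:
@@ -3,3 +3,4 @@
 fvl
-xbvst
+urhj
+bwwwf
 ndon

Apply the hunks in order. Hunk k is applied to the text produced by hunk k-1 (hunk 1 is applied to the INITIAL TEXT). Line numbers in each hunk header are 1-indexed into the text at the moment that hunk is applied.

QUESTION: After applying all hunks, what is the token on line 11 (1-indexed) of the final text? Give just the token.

Answer: qte

Derivation:
Hunk 1: at line 1 remove [ust,krdir] add [ypx,dot,rkrki] -> 7 lines: mgt srb ypx dot rkrki uqgqq qpfk
Hunk 2: at line 2 remove [dot] add [wsvao,qvk,qte] -> 9 lines: mgt srb ypx wsvao qvk qte rkrki uqgqq qpfk
Hunk 3: at line 2 remove [ypx] add [fvl,xag,rkxba] -> 11 lines: mgt srb fvl xag rkxba wsvao qvk qte rkrki uqgqq qpfk
Hunk 4: at line 5 remove [wsvao,qvk] add [mli] -> 10 lines: mgt srb fvl xag rkxba mli qte rkrki uqgqq qpfk
Hunk 5: at line 2 remove [xag] add [pzs,fpt,ohbw] -> 12 lines: mgt srb fvl pzs fpt ohbw rkxba mli qte rkrki uqgqq qpfk
Hunk 6: at line 2 remove [pzs] add [xbvst,ndon] -> 13 lines: mgt srb fvl xbvst ndon fpt ohbw rkxba mli qte rkrki uqgqq qpfk
Hunk 7: at line 3 remove [xbvst] add [urhj,bwwwf] -> 14 lines: mgt srb fvl urhj bwwwf ndon fpt ohbw rkxba mli qte rkrki uqgqq qpfk
Final line 11: qte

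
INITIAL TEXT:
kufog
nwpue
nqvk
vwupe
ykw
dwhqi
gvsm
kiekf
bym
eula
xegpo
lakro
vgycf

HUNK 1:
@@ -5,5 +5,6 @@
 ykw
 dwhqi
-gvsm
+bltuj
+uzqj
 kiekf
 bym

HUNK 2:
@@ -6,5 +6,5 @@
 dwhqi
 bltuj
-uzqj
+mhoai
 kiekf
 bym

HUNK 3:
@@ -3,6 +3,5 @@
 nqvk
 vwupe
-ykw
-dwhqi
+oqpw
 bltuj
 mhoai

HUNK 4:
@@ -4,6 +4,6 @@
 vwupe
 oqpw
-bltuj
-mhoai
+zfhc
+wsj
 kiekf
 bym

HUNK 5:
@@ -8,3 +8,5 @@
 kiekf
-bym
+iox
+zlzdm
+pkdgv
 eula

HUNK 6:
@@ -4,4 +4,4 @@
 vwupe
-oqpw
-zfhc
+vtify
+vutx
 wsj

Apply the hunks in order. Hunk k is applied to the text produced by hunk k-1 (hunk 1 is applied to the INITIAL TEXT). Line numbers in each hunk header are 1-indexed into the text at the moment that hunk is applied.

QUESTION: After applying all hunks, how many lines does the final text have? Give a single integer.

Hunk 1: at line 5 remove [gvsm] add [bltuj,uzqj] -> 14 lines: kufog nwpue nqvk vwupe ykw dwhqi bltuj uzqj kiekf bym eula xegpo lakro vgycf
Hunk 2: at line 6 remove [uzqj] add [mhoai] -> 14 lines: kufog nwpue nqvk vwupe ykw dwhqi bltuj mhoai kiekf bym eula xegpo lakro vgycf
Hunk 3: at line 3 remove [ykw,dwhqi] add [oqpw] -> 13 lines: kufog nwpue nqvk vwupe oqpw bltuj mhoai kiekf bym eula xegpo lakro vgycf
Hunk 4: at line 4 remove [bltuj,mhoai] add [zfhc,wsj] -> 13 lines: kufog nwpue nqvk vwupe oqpw zfhc wsj kiekf bym eula xegpo lakro vgycf
Hunk 5: at line 8 remove [bym] add [iox,zlzdm,pkdgv] -> 15 lines: kufog nwpue nqvk vwupe oqpw zfhc wsj kiekf iox zlzdm pkdgv eula xegpo lakro vgycf
Hunk 6: at line 4 remove [oqpw,zfhc] add [vtify,vutx] -> 15 lines: kufog nwpue nqvk vwupe vtify vutx wsj kiekf iox zlzdm pkdgv eula xegpo lakro vgycf
Final line count: 15

Answer: 15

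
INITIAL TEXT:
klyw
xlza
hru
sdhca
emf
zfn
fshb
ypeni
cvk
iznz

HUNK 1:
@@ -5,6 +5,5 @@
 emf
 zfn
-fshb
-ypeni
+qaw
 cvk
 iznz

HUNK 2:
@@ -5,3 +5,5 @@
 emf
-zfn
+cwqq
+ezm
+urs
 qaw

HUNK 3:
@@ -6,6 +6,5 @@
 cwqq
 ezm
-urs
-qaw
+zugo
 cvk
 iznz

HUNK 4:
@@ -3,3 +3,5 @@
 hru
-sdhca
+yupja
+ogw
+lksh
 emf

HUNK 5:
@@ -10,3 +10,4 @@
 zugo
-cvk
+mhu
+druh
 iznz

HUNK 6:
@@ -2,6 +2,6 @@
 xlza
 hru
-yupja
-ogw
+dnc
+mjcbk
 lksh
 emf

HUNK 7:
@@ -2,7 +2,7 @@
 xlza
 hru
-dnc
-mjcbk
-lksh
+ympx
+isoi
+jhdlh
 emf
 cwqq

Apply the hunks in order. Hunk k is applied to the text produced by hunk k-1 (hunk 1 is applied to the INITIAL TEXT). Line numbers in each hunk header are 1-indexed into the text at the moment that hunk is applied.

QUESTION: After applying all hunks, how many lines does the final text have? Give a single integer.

Answer: 13

Derivation:
Hunk 1: at line 5 remove [fshb,ypeni] add [qaw] -> 9 lines: klyw xlza hru sdhca emf zfn qaw cvk iznz
Hunk 2: at line 5 remove [zfn] add [cwqq,ezm,urs] -> 11 lines: klyw xlza hru sdhca emf cwqq ezm urs qaw cvk iznz
Hunk 3: at line 6 remove [urs,qaw] add [zugo] -> 10 lines: klyw xlza hru sdhca emf cwqq ezm zugo cvk iznz
Hunk 4: at line 3 remove [sdhca] add [yupja,ogw,lksh] -> 12 lines: klyw xlza hru yupja ogw lksh emf cwqq ezm zugo cvk iznz
Hunk 5: at line 10 remove [cvk] add [mhu,druh] -> 13 lines: klyw xlza hru yupja ogw lksh emf cwqq ezm zugo mhu druh iznz
Hunk 6: at line 2 remove [yupja,ogw] add [dnc,mjcbk] -> 13 lines: klyw xlza hru dnc mjcbk lksh emf cwqq ezm zugo mhu druh iznz
Hunk 7: at line 2 remove [dnc,mjcbk,lksh] add [ympx,isoi,jhdlh] -> 13 lines: klyw xlza hru ympx isoi jhdlh emf cwqq ezm zugo mhu druh iznz
Final line count: 13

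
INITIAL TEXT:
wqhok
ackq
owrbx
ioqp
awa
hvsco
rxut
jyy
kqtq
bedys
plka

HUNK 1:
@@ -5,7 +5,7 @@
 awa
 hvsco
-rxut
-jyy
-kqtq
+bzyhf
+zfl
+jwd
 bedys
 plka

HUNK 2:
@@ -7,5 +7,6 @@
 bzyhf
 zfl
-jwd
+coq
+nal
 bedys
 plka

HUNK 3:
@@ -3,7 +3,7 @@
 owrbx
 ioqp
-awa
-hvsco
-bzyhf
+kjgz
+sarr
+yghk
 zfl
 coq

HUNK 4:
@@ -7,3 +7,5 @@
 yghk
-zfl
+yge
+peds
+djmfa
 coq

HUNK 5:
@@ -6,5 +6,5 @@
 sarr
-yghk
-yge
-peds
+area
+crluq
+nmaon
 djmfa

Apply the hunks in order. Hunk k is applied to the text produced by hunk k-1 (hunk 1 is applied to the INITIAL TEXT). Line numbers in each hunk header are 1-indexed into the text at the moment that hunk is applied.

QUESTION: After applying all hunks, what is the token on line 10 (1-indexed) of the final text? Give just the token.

Answer: djmfa

Derivation:
Hunk 1: at line 5 remove [rxut,jyy,kqtq] add [bzyhf,zfl,jwd] -> 11 lines: wqhok ackq owrbx ioqp awa hvsco bzyhf zfl jwd bedys plka
Hunk 2: at line 7 remove [jwd] add [coq,nal] -> 12 lines: wqhok ackq owrbx ioqp awa hvsco bzyhf zfl coq nal bedys plka
Hunk 3: at line 3 remove [awa,hvsco,bzyhf] add [kjgz,sarr,yghk] -> 12 lines: wqhok ackq owrbx ioqp kjgz sarr yghk zfl coq nal bedys plka
Hunk 4: at line 7 remove [zfl] add [yge,peds,djmfa] -> 14 lines: wqhok ackq owrbx ioqp kjgz sarr yghk yge peds djmfa coq nal bedys plka
Hunk 5: at line 6 remove [yghk,yge,peds] add [area,crluq,nmaon] -> 14 lines: wqhok ackq owrbx ioqp kjgz sarr area crluq nmaon djmfa coq nal bedys plka
Final line 10: djmfa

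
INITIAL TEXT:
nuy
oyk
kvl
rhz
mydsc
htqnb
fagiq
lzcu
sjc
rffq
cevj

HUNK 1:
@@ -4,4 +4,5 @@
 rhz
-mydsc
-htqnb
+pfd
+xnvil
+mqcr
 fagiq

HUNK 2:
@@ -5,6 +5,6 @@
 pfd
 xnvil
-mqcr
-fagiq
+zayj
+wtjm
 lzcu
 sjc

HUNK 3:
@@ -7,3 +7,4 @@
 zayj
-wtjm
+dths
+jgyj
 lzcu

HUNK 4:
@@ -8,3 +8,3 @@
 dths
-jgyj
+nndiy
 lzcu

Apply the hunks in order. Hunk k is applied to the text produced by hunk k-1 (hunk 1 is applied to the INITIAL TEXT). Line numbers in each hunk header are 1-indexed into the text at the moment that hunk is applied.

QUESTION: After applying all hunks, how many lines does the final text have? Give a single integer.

Answer: 13

Derivation:
Hunk 1: at line 4 remove [mydsc,htqnb] add [pfd,xnvil,mqcr] -> 12 lines: nuy oyk kvl rhz pfd xnvil mqcr fagiq lzcu sjc rffq cevj
Hunk 2: at line 5 remove [mqcr,fagiq] add [zayj,wtjm] -> 12 lines: nuy oyk kvl rhz pfd xnvil zayj wtjm lzcu sjc rffq cevj
Hunk 3: at line 7 remove [wtjm] add [dths,jgyj] -> 13 lines: nuy oyk kvl rhz pfd xnvil zayj dths jgyj lzcu sjc rffq cevj
Hunk 4: at line 8 remove [jgyj] add [nndiy] -> 13 lines: nuy oyk kvl rhz pfd xnvil zayj dths nndiy lzcu sjc rffq cevj
Final line count: 13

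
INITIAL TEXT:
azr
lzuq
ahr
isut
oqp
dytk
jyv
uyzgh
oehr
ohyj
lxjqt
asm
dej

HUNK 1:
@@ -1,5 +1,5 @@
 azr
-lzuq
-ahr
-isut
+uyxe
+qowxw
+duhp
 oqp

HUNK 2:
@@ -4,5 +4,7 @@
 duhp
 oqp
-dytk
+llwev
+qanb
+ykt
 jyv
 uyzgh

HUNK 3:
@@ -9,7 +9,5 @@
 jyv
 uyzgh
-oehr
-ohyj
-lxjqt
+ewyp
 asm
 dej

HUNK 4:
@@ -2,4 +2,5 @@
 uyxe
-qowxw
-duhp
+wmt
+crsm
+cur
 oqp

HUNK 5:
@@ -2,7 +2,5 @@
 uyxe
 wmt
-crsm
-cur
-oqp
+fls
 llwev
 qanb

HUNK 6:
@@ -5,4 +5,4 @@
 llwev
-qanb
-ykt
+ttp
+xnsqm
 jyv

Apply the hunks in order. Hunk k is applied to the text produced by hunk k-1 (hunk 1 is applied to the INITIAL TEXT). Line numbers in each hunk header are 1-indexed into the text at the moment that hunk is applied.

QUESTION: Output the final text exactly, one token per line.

Hunk 1: at line 1 remove [lzuq,ahr,isut] add [uyxe,qowxw,duhp] -> 13 lines: azr uyxe qowxw duhp oqp dytk jyv uyzgh oehr ohyj lxjqt asm dej
Hunk 2: at line 4 remove [dytk] add [llwev,qanb,ykt] -> 15 lines: azr uyxe qowxw duhp oqp llwev qanb ykt jyv uyzgh oehr ohyj lxjqt asm dej
Hunk 3: at line 9 remove [oehr,ohyj,lxjqt] add [ewyp] -> 13 lines: azr uyxe qowxw duhp oqp llwev qanb ykt jyv uyzgh ewyp asm dej
Hunk 4: at line 2 remove [qowxw,duhp] add [wmt,crsm,cur] -> 14 lines: azr uyxe wmt crsm cur oqp llwev qanb ykt jyv uyzgh ewyp asm dej
Hunk 5: at line 2 remove [crsm,cur,oqp] add [fls] -> 12 lines: azr uyxe wmt fls llwev qanb ykt jyv uyzgh ewyp asm dej
Hunk 6: at line 5 remove [qanb,ykt] add [ttp,xnsqm] -> 12 lines: azr uyxe wmt fls llwev ttp xnsqm jyv uyzgh ewyp asm dej

Answer: azr
uyxe
wmt
fls
llwev
ttp
xnsqm
jyv
uyzgh
ewyp
asm
dej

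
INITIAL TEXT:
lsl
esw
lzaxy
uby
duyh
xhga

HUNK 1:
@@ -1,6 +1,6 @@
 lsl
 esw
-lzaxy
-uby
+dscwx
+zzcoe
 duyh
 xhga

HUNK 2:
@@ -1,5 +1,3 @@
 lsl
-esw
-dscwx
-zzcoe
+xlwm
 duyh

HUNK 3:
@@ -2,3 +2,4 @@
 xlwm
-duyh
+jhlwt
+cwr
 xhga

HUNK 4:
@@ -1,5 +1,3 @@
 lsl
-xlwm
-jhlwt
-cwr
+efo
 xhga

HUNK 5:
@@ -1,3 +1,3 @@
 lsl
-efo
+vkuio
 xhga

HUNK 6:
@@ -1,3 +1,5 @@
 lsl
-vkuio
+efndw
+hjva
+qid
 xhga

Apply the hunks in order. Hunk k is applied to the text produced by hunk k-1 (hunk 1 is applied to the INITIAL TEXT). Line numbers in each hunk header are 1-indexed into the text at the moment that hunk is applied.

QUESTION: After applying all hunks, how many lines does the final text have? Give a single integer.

Answer: 5

Derivation:
Hunk 1: at line 1 remove [lzaxy,uby] add [dscwx,zzcoe] -> 6 lines: lsl esw dscwx zzcoe duyh xhga
Hunk 2: at line 1 remove [esw,dscwx,zzcoe] add [xlwm] -> 4 lines: lsl xlwm duyh xhga
Hunk 3: at line 2 remove [duyh] add [jhlwt,cwr] -> 5 lines: lsl xlwm jhlwt cwr xhga
Hunk 4: at line 1 remove [xlwm,jhlwt,cwr] add [efo] -> 3 lines: lsl efo xhga
Hunk 5: at line 1 remove [efo] add [vkuio] -> 3 lines: lsl vkuio xhga
Hunk 6: at line 1 remove [vkuio] add [efndw,hjva,qid] -> 5 lines: lsl efndw hjva qid xhga
Final line count: 5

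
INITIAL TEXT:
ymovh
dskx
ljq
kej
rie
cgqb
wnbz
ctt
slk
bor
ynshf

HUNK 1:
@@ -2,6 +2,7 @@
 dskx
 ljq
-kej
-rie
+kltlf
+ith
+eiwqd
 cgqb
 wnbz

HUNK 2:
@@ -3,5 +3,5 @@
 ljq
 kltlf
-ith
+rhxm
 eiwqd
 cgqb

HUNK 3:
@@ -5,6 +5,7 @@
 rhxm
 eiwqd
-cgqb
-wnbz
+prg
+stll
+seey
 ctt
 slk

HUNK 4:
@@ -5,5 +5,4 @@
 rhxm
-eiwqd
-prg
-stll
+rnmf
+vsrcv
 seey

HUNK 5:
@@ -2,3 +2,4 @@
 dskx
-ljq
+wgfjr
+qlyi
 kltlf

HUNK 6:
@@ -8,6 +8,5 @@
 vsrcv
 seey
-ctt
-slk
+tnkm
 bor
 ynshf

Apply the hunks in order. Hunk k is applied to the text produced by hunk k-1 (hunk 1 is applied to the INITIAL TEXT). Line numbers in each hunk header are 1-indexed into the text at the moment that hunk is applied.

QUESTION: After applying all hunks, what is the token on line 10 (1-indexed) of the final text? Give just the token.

Hunk 1: at line 2 remove [kej,rie] add [kltlf,ith,eiwqd] -> 12 lines: ymovh dskx ljq kltlf ith eiwqd cgqb wnbz ctt slk bor ynshf
Hunk 2: at line 3 remove [ith] add [rhxm] -> 12 lines: ymovh dskx ljq kltlf rhxm eiwqd cgqb wnbz ctt slk bor ynshf
Hunk 3: at line 5 remove [cgqb,wnbz] add [prg,stll,seey] -> 13 lines: ymovh dskx ljq kltlf rhxm eiwqd prg stll seey ctt slk bor ynshf
Hunk 4: at line 5 remove [eiwqd,prg,stll] add [rnmf,vsrcv] -> 12 lines: ymovh dskx ljq kltlf rhxm rnmf vsrcv seey ctt slk bor ynshf
Hunk 5: at line 2 remove [ljq] add [wgfjr,qlyi] -> 13 lines: ymovh dskx wgfjr qlyi kltlf rhxm rnmf vsrcv seey ctt slk bor ynshf
Hunk 6: at line 8 remove [ctt,slk] add [tnkm] -> 12 lines: ymovh dskx wgfjr qlyi kltlf rhxm rnmf vsrcv seey tnkm bor ynshf
Final line 10: tnkm

Answer: tnkm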